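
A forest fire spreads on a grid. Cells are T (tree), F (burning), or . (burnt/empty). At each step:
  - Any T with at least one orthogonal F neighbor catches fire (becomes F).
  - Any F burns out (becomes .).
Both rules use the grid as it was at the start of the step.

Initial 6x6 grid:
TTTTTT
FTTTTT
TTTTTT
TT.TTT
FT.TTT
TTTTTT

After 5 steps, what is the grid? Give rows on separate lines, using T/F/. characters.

Step 1: 6 trees catch fire, 2 burn out
  FTTTTT
  .FTTTT
  FTTTTT
  FT.TTT
  .F.TTT
  FTTTTT
Step 2: 5 trees catch fire, 6 burn out
  .FTTTT
  ..FTTT
  .FTTTT
  .F.TTT
  ...TTT
  .FTTTT
Step 3: 4 trees catch fire, 5 burn out
  ..FTTT
  ...FTT
  ..FTTT
  ...TTT
  ...TTT
  ..FTTT
Step 4: 4 trees catch fire, 4 burn out
  ...FTT
  ....FT
  ...FTT
  ...TTT
  ...TTT
  ...FTT
Step 5: 6 trees catch fire, 4 burn out
  ....FT
  .....F
  ....FT
  ...FTT
  ...FTT
  ....FT

....FT
.....F
....FT
...FTT
...FTT
....FT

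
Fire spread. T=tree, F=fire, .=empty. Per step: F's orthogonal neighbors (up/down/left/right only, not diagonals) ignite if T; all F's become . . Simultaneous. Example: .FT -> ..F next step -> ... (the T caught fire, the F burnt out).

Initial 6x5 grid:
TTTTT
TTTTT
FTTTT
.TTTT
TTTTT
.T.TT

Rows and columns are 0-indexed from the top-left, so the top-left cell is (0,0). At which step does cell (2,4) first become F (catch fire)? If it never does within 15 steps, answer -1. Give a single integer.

Step 1: cell (2,4)='T' (+2 fires, +1 burnt)
Step 2: cell (2,4)='T' (+4 fires, +2 burnt)
Step 3: cell (2,4)='T' (+5 fires, +4 burnt)
Step 4: cell (2,4)='F' (+7 fires, +5 burnt)
  -> target ignites at step 4
Step 5: cell (2,4)='.' (+4 fires, +7 burnt)
Step 6: cell (2,4)='.' (+3 fires, +4 burnt)
Step 7: cell (2,4)='.' (+1 fires, +3 burnt)
Step 8: cell (2,4)='.' (+0 fires, +1 burnt)
  fire out at step 8

4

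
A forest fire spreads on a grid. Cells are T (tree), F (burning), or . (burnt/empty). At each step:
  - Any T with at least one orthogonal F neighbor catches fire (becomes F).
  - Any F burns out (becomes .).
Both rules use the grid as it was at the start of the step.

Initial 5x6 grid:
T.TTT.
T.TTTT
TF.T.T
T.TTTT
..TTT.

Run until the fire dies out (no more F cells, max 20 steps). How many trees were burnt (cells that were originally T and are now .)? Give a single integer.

Answer: 4

Derivation:
Step 1: +1 fires, +1 burnt (F count now 1)
Step 2: +2 fires, +1 burnt (F count now 2)
Step 3: +1 fires, +2 burnt (F count now 1)
Step 4: +0 fires, +1 burnt (F count now 0)
Fire out after step 4
Initially T: 20, now '.': 14
Total burnt (originally-T cells now '.'): 4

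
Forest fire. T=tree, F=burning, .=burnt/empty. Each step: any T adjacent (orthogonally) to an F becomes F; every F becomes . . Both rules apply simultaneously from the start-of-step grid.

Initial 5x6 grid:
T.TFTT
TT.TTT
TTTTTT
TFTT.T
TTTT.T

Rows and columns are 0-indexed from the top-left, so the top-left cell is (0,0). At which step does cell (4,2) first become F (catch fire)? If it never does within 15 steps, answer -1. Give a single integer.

Step 1: cell (4,2)='T' (+7 fires, +2 burnt)
Step 2: cell (4,2)='F' (+9 fires, +7 burnt)
  -> target ignites at step 2
Step 3: cell (4,2)='.' (+4 fires, +9 burnt)
Step 4: cell (4,2)='.' (+2 fires, +4 burnt)
Step 5: cell (4,2)='.' (+1 fires, +2 burnt)
Step 6: cell (4,2)='.' (+1 fires, +1 burnt)
Step 7: cell (4,2)='.' (+0 fires, +1 burnt)
  fire out at step 7

2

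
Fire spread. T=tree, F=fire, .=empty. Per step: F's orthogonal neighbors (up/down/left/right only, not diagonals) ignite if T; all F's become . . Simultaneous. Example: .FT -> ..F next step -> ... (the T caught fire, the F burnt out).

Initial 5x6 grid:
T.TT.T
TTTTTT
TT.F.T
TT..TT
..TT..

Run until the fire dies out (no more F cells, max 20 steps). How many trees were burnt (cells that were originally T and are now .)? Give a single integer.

Answer: 17

Derivation:
Step 1: +1 fires, +1 burnt (F count now 1)
Step 2: +3 fires, +1 burnt (F count now 3)
Step 3: +3 fires, +3 burnt (F count now 3)
Step 4: +4 fires, +3 burnt (F count now 4)
Step 5: +4 fires, +4 burnt (F count now 4)
Step 6: +2 fires, +4 burnt (F count now 2)
Step 7: +0 fires, +2 burnt (F count now 0)
Fire out after step 7
Initially T: 19, now '.': 28
Total burnt (originally-T cells now '.'): 17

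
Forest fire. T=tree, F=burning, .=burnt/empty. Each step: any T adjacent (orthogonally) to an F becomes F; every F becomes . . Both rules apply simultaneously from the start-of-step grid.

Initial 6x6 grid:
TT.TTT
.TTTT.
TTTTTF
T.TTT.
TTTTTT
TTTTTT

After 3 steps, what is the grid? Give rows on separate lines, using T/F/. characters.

Step 1: 1 trees catch fire, 1 burn out
  TT.TTT
  .TTTT.
  TTTTF.
  T.TTT.
  TTTTTT
  TTTTTT
Step 2: 3 trees catch fire, 1 burn out
  TT.TTT
  .TTTF.
  TTTF..
  T.TTF.
  TTTTTT
  TTTTTT
Step 3: 5 trees catch fire, 3 burn out
  TT.TFT
  .TTF..
  TTF...
  T.TF..
  TTTTFT
  TTTTTT

TT.TFT
.TTF..
TTF...
T.TF..
TTTTFT
TTTTTT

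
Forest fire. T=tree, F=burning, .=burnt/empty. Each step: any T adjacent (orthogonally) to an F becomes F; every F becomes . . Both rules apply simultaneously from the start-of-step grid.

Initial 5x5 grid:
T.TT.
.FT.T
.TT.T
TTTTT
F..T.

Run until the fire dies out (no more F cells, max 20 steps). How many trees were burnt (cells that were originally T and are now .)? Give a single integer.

Answer: 13

Derivation:
Step 1: +3 fires, +2 burnt (F count now 3)
Step 2: +3 fires, +3 burnt (F count now 3)
Step 3: +2 fires, +3 burnt (F count now 2)
Step 4: +1 fires, +2 burnt (F count now 1)
Step 5: +2 fires, +1 burnt (F count now 2)
Step 6: +1 fires, +2 burnt (F count now 1)
Step 7: +1 fires, +1 burnt (F count now 1)
Step 8: +0 fires, +1 burnt (F count now 0)
Fire out after step 8
Initially T: 14, now '.': 24
Total burnt (originally-T cells now '.'): 13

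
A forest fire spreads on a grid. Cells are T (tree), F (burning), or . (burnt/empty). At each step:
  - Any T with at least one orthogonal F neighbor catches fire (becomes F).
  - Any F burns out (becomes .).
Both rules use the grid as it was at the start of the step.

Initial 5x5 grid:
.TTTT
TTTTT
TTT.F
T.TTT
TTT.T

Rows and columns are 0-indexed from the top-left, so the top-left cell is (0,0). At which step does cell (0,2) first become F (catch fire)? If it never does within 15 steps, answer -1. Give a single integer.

Step 1: cell (0,2)='T' (+2 fires, +1 burnt)
Step 2: cell (0,2)='T' (+4 fires, +2 burnt)
Step 3: cell (0,2)='T' (+3 fires, +4 burnt)
Step 4: cell (0,2)='F' (+4 fires, +3 burnt)
  -> target ignites at step 4
Step 5: cell (0,2)='.' (+4 fires, +4 burnt)
Step 6: cell (0,2)='.' (+2 fires, +4 burnt)
Step 7: cell (0,2)='.' (+1 fires, +2 burnt)
Step 8: cell (0,2)='.' (+0 fires, +1 burnt)
  fire out at step 8

4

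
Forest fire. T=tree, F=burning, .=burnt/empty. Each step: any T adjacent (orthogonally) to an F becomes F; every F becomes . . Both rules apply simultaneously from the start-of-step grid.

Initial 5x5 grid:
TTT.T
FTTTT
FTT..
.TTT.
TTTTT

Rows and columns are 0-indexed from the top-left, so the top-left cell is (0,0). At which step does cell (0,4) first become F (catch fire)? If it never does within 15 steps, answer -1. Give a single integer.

Step 1: cell (0,4)='T' (+3 fires, +2 burnt)
Step 2: cell (0,4)='T' (+4 fires, +3 burnt)
Step 3: cell (0,4)='T' (+4 fires, +4 burnt)
Step 4: cell (0,4)='T' (+4 fires, +4 burnt)
Step 5: cell (0,4)='F' (+2 fires, +4 burnt)
  -> target ignites at step 5
Step 6: cell (0,4)='.' (+1 fires, +2 burnt)
Step 7: cell (0,4)='.' (+0 fires, +1 burnt)
  fire out at step 7

5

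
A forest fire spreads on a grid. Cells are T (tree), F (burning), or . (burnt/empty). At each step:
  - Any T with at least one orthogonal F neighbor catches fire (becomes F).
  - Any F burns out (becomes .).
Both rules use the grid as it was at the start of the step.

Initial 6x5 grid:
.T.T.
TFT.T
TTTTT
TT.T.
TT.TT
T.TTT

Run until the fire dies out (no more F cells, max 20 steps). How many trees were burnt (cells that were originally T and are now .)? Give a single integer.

Answer: 20

Derivation:
Step 1: +4 fires, +1 burnt (F count now 4)
Step 2: +3 fires, +4 burnt (F count now 3)
Step 3: +3 fires, +3 burnt (F count now 3)
Step 4: +3 fires, +3 burnt (F count now 3)
Step 5: +3 fires, +3 burnt (F count now 3)
Step 6: +2 fires, +3 burnt (F count now 2)
Step 7: +2 fires, +2 burnt (F count now 2)
Step 8: +0 fires, +2 burnt (F count now 0)
Fire out after step 8
Initially T: 21, now '.': 29
Total burnt (originally-T cells now '.'): 20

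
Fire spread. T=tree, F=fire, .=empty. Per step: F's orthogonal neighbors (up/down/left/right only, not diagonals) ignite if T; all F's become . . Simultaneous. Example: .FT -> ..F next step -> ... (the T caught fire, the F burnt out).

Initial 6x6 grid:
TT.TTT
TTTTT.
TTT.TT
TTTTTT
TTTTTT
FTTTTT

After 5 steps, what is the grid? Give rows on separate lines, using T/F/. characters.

Step 1: 2 trees catch fire, 1 burn out
  TT.TTT
  TTTTT.
  TTT.TT
  TTTTTT
  FTTTTT
  .FTTTT
Step 2: 3 trees catch fire, 2 burn out
  TT.TTT
  TTTTT.
  TTT.TT
  FTTTTT
  .FTTTT
  ..FTTT
Step 3: 4 trees catch fire, 3 burn out
  TT.TTT
  TTTTT.
  FTT.TT
  .FTTTT
  ..FTTT
  ...FTT
Step 4: 5 trees catch fire, 4 burn out
  TT.TTT
  FTTTT.
  .FT.TT
  ..FTTT
  ...FTT
  ....FT
Step 5: 6 trees catch fire, 5 burn out
  FT.TTT
  .FTTT.
  ..F.TT
  ...FTT
  ....FT
  .....F

FT.TTT
.FTTT.
..F.TT
...FTT
....FT
.....F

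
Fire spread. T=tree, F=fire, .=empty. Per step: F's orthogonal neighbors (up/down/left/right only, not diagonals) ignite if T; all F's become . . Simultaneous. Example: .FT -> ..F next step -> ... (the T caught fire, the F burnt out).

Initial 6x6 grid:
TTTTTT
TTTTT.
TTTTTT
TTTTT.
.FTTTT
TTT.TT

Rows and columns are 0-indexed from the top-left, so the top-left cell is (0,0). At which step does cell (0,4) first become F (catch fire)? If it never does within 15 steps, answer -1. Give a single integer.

Step 1: cell (0,4)='T' (+3 fires, +1 burnt)
Step 2: cell (0,4)='T' (+6 fires, +3 burnt)
Step 3: cell (0,4)='T' (+5 fires, +6 burnt)
Step 4: cell (0,4)='T' (+7 fires, +5 burnt)
Step 5: cell (0,4)='T' (+5 fires, +7 burnt)
Step 6: cell (0,4)='T' (+3 fires, +5 burnt)
Step 7: cell (0,4)='F' (+1 fires, +3 burnt)
  -> target ignites at step 7
Step 8: cell (0,4)='.' (+1 fires, +1 burnt)
Step 9: cell (0,4)='.' (+0 fires, +1 burnt)
  fire out at step 9

7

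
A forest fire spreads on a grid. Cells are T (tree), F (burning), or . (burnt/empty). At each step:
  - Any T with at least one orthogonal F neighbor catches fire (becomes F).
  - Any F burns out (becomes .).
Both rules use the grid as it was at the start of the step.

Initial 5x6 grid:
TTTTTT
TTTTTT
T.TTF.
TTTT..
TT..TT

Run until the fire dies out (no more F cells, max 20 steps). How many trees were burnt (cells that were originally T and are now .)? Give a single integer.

Step 1: +2 fires, +1 burnt (F count now 2)
Step 2: +5 fires, +2 burnt (F count now 5)
Step 3: +4 fires, +5 burnt (F count now 4)
Step 4: +3 fires, +4 burnt (F count now 3)
Step 5: +4 fires, +3 burnt (F count now 4)
Step 6: +3 fires, +4 burnt (F count now 3)
Step 7: +0 fires, +3 burnt (F count now 0)
Fire out after step 7
Initially T: 23, now '.': 28
Total burnt (originally-T cells now '.'): 21

Answer: 21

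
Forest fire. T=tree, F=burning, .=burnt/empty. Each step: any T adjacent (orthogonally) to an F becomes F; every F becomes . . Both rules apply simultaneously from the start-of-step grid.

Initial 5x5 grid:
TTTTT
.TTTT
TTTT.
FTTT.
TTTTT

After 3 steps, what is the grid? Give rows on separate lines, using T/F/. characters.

Step 1: 3 trees catch fire, 1 burn out
  TTTTT
  .TTTT
  FTTT.
  .FTT.
  FTTTT
Step 2: 3 trees catch fire, 3 burn out
  TTTTT
  .TTTT
  .FTT.
  ..FT.
  .FTTT
Step 3: 4 trees catch fire, 3 burn out
  TTTTT
  .FTTT
  ..FT.
  ...F.
  ..FTT

TTTTT
.FTTT
..FT.
...F.
..FTT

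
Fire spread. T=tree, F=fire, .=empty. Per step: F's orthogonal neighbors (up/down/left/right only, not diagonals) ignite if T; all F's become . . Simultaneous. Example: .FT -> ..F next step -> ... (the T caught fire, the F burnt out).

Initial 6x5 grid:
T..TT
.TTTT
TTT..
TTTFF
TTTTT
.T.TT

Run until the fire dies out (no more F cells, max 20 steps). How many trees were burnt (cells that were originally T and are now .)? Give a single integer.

Answer: 20

Derivation:
Step 1: +3 fires, +2 burnt (F count now 3)
Step 2: +5 fires, +3 burnt (F count now 5)
Step 3: +4 fires, +5 burnt (F count now 4)
Step 4: +5 fires, +4 burnt (F count now 5)
Step 5: +2 fires, +5 burnt (F count now 2)
Step 6: +1 fires, +2 burnt (F count now 1)
Step 7: +0 fires, +1 burnt (F count now 0)
Fire out after step 7
Initially T: 21, now '.': 29
Total burnt (originally-T cells now '.'): 20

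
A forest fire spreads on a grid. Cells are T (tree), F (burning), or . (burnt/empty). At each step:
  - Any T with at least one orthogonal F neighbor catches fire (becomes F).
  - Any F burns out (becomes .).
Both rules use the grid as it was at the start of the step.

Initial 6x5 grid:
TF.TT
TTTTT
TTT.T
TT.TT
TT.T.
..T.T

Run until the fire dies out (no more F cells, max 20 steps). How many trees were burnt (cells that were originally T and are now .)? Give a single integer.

Step 1: +2 fires, +1 burnt (F count now 2)
Step 2: +3 fires, +2 burnt (F count now 3)
Step 3: +4 fires, +3 burnt (F count now 4)
Step 4: +4 fires, +4 burnt (F count now 4)
Step 5: +3 fires, +4 burnt (F count now 3)
Step 6: +1 fires, +3 burnt (F count now 1)
Step 7: +1 fires, +1 burnt (F count now 1)
Step 8: +1 fires, +1 burnt (F count now 1)
Step 9: +0 fires, +1 burnt (F count now 0)
Fire out after step 9
Initially T: 21, now '.': 28
Total burnt (originally-T cells now '.'): 19

Answer: 19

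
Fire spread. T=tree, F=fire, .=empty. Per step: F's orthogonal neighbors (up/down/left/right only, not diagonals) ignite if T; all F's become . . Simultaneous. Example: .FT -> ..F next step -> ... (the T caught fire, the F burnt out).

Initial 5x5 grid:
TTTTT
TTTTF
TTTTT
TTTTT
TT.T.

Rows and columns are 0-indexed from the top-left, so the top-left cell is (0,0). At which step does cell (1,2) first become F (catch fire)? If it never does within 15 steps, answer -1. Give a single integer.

Step 1: cell (1,2)='T' (+3 fires, +1 burnt)
Step 2: cell (1,2)='F' (+4 fires, +3 burnt)
  -> target ignites at step 2
Step 3: cell (1,2)='.' (+4 fires, +4 burnt)
Step 4: cell (1,2)='.' (+5 fires, +4 burnt)
Step 5: cell (1,2)='.' (+3 fires, +5 burnt)
Step 6: cell (1,2)='.' (+2 fires, +3 burnt)
Step 7: cell (1,2)='.' (+1 fires, +2 burnt)
Step 8: cell (1,2)='.' (+0 fires, +1 burnt)
  fire out at step 8

2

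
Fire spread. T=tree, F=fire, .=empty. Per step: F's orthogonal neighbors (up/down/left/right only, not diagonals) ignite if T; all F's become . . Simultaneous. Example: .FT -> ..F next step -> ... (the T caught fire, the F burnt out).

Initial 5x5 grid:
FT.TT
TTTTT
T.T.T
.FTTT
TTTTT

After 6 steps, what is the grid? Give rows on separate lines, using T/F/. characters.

Step 1: 4 trees catch fire, 2 burn out
  .F.TT
  FTTTT
  T.T.T
  ..FTT
  TFTTT
Step 2: 6 trees catch fire, 4 burn out
  ...TT
  .FTTT
  F.F.T
  ...FT
  F.FTT
Step 3: 3 trees catch fire, 6 burn out
  ...TT
  ..FTT
  ....T
  ....F
  ...FT
Step 4: 3 trees catch fire, 3 burn out
  ...TT
  ...FT
  ....F
  .....
  ....F
Step 5: 2 trees catch fire, 3 burn out
  ...FT
  ....F
  .....
  .....
  .....
Step 6: 1 trees catch fire, 2 burn out
  ....F
  .....
  .....
  .....
  .....

....F
.....
.....
.....
.....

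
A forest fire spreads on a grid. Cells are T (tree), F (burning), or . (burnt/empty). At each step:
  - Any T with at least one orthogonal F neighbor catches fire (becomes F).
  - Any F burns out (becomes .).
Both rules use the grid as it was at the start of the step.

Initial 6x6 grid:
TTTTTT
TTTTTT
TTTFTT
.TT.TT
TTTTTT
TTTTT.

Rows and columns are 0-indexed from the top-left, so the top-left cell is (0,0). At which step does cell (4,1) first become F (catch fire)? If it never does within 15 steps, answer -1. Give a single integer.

Step 1: cell (4,1)='T' (+3 fires, +1 burnt)
Step 2: cell (4,1)='T' (+7 fires, +3 burnt)
Step 3: cell (4,1)='T' (+9 fires, +7 burnt)
Step 4: cell (4,1)='F' (+8 fires, +9 burnt)
  -> target ignites at step 4
Step 5: cell (4,1)='.' (+4 fires, +8 burnt)
Step 6: cell (4,1)='.' (+1 fires, +4 burnt)
Step 7: cell (4,1)='.' (+0 fires, +1 burnt)
  fire out at step 7

4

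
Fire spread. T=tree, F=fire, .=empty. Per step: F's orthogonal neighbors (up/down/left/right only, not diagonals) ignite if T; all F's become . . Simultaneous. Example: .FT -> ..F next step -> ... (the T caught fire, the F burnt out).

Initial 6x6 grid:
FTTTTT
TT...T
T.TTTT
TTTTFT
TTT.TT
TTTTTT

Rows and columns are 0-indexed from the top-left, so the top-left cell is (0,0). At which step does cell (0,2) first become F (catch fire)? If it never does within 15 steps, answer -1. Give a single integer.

Step 1: cell (0,2)='T' (+6 fires, +2 burnt)
Step 2: cell (0,2)='F' (+8 fires, +6 burnt)
  -> target ignites at step 2
Step 3: cell (0,2)='.' (+8 fires, +8 burnt)
Step 4: cell (0,2)='.' (+5 fires, +8 burnt)
Step 5: cell (0,2)='.' (+2 fires, +5 burnt)
Step 6: cell (0,2)='.' (+0 fires, +2 burnt)
  fire out at step 6

2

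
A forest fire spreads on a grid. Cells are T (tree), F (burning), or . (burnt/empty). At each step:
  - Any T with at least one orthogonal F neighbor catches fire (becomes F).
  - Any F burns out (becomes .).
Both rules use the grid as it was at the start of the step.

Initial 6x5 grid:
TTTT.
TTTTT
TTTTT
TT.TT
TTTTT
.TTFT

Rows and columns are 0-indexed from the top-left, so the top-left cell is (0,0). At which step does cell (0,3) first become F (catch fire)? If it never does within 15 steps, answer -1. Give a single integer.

Step 1: cell (0,3)='T' (+3 fires, +1 burnt)
Step 2: cell (0,3)='T' (+4 fires, +3 burnt)
Step 3: cell (0,3)='T' (+3 fires, +4 burnt)
Step 4: cell (0,3)='T' (+5 fires, +3 burnt)
Step 5: cell (0,3)='F' (+5 fires, +5 burnt)
  -> target ignites at step 5
Step 6: cell (0,3)='.' (+3 fires, +5 burnt)
Step 7: cell (0,3)='.' (+2 fires, +3 burnt)
Step 8: cell (0,3)='.' (+1 fires, +2 burnt)
Step 9: cell (0,3)='.' (+0 fires, +1 burnt)
  fire out at step 9

5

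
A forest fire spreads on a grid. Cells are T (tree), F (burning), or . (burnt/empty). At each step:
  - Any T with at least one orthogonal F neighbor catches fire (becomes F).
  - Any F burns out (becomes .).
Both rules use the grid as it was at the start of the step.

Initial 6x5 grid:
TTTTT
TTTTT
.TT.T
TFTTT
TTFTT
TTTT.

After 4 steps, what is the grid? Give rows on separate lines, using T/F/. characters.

Step 1: 6 trees catch fire, 2 burn out
  TTTTT
  TTTTT
  .FT.T
  F.FTT
  TF.FT
  TTFT.
Step 2: 7 trees catch fire, 6 burn out
  TTTTT
  TFTTT
  ..F.T
  ...FT
  F...F
  TF.F.
Step 3: 5 trees catch fire, 7 burn out
  TFTTT
  F.FTT
  ....T
  ....F
  .....
  F....
Step 4: 4 trees catch fire, 5 burn out
  F.FTT
  ...FT
  ....F
  .....
  .....
  .....

F.FTT
...FT
....F
.....
.....
.....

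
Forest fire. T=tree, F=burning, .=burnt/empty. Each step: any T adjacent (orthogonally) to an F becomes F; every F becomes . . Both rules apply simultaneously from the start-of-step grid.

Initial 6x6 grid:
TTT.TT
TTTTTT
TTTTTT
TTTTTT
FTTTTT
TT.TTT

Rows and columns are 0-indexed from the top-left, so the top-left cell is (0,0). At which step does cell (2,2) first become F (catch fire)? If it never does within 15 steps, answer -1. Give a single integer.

Step 1: cell (2,2)='T' (+3 fires, +1 burnt)
Step 2: cell (2,2)='T' (+4 fires, +3 burnt)
Step 3: cell (2,2)='T' (+4 fires, +4 burnt)
Step 4: cell (2,2)='F' (+6 fires, +4 burnt)
  -> target ignites at step 4
Step 5: cell (2,2)='.' (+6 fires, +6 burnt)
Step 6: cell (2,2)='.' (+5 fires, +6 burnt)
Step 7: cell (2,2)='.' (+2 fires, +5 burnt)
Step 8: cell (2,2)='.' (+2 fires, +2 burnt)
Step 9: cell (2,2)='.' (+1 fires, +2 burnt)
Step 10: cell (2,2)='.' (+0 fires, +1 burnt)
  fire out at step 10

4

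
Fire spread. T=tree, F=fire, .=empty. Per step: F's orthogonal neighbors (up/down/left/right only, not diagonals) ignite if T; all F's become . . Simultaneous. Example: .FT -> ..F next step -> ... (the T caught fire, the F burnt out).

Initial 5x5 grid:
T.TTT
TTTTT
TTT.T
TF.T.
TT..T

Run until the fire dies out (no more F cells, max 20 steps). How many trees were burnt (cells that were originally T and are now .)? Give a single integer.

Answer: 16

Derivation:
Step 1: +3 fires, +1 burnt (F count now 3)
Step 2: +4 fires, +3 burnt (F count now 4)
Step 3: +2 fires, +4 burnt (F count now 2)
Step 4: +3 fires, +2 burnt (F count now 3)
Step 5: +2 fires, +3 burnt (F count now 2)
Step 6: +2 fires, +2 burnt (F count now 2)
Step 7: +0 fires, +2 burnt (F count now 0)
Fire out after step 7
Initially T: 18, now '.': 23
Total burnt (originally-T cells now '.'): 16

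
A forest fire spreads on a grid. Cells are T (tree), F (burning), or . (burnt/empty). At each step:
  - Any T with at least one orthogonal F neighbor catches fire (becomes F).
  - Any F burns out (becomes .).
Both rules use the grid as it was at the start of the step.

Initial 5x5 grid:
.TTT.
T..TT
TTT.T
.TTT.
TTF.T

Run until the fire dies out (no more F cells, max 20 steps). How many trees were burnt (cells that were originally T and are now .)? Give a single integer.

Answer: 9

Derivation:
Step 1: +2 fires, +1 burnt (F count now 2)
Step 2: +4 fires, +2 burnt (F count now 4)
Step 3: +1 fires, +4 burnt (F count now 1)
Step 4: +1 fires, +1 burnt (F count now 1)
Step 5: +1 fires, +1 burnt (F count now 1)
Step 6: +0 fires, +1 burnt (F count now 0)
Fire out after step 6
Initially T: 16, now '.': 18
Total burnt (originally-T cells now '.'): 9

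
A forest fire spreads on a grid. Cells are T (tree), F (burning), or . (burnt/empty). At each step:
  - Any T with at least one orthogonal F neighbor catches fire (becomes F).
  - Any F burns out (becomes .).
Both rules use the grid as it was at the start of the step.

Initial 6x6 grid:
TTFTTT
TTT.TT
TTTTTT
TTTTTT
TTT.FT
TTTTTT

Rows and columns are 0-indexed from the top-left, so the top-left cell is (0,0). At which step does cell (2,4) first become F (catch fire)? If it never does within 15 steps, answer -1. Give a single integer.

Step 1: cell (2,4)='T' (+6 fires, +2 burnt)
Step 2: cell (2,4)='F' (+9 fires, +6 burnt)
  -> target ignites at step 2
Step 3: cell (2,4)='.' (+8 fires, +9 burnt)
Step 4: cell (2,4)='.' (+5 fires, +8 burnt)
Step 5: cell (2,4)='.' (+3 fires, +5 burnt)
Step 6: cell (2,4)='.' (+1 fires, +3 burnt)
Step 7: cell (2,4)='.' (+0 fires, +1 burnt)
  fire out at step 7

2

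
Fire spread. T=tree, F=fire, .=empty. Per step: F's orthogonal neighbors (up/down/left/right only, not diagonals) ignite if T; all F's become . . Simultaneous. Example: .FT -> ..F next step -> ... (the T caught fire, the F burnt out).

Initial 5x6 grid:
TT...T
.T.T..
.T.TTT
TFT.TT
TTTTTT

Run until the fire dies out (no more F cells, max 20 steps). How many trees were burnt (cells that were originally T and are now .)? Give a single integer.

Answer: 18

Derivation:
Step 1: +4 fires, +1 burnt (F count now 4)
Step 2: +3 fires, +4 burnt (F count now 3)
Step 3: +2 fires, +3 burnt (F count now 2)
Step 4: +2 fires, +2 burnt (F count now 2)
Step 5: +2 fires, +2 burnt (F count now 2)
Step 6: +2 fires, +2 burnt (F count now 2)
Step 7: +2 fires, +2 burnt (F count now 2)
Step 8: +1 fires, +2 burnt (F count now 1)
Step 9: +0 fires, +1 burnt (F count now 0)
Fire out after step 9
Initially T: 19, now '.': 29
Total burnt (originally-T cells now '.'): 18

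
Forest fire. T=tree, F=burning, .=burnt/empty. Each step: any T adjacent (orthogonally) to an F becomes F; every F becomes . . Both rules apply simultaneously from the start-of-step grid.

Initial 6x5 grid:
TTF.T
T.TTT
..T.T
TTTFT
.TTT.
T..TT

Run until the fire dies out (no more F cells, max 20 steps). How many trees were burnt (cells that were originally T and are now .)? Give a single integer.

Step 1: +5 fires, +2 burnt (F count now 5)
Step 2: +7 fires, +5 burnt (F count now 7)
Step 3: +5 fires, +7 burnt (F count now 5)
Step 4: +1 fires, +5 burnt (F count now 1)
Step 5: +0 fires, +1 burnt (F count now 0)
Fire out after step 5
Initially T: 19, now '.': 29
Total burnt (originally-T cells now '.'): 18

Answer: 18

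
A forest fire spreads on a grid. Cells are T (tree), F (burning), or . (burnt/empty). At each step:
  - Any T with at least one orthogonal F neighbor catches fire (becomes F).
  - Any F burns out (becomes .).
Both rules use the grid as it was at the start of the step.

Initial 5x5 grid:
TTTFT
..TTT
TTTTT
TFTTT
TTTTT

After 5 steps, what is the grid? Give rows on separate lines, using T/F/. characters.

Step 1: 7 trees catch fire, 2 burn out
  TTF.F
  ..TFT
  TFTTT
  F.FTT
  TFTTT
Step 2: 9 trees catch fire, 7 burn out
  TF...
  ..F.F
  F.FFT
  ...FT
  F.FTT
Step 3: 4 trees catch fire, 9 burn out
  F....
  .....
  ....F
  ....F
  ...FT
Step 4: 1 trees catch fire, 4 burn out
  .....
  .....
  .....
  .....
  ....F
Step 5: 0 trees catch fire, 1 burn out
  .....
  .....
  .....
  .....
  .....

.....
.....
.....
.....
.....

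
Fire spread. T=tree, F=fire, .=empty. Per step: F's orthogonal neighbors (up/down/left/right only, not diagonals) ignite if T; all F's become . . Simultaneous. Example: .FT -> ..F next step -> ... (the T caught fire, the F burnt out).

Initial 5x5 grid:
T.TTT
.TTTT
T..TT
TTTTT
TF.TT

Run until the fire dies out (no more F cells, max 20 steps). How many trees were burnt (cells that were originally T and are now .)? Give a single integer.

Step 1: +2 fires, +1 burnt (F count now 2)
Step 2: +2 fires, +2 burnt (F count now 2)
Step 3: +2 fires, +2 burnt (F count now 2)
Step 4: +3 fires, +2 burnt (F count now 3)
Step 5: +3 fires, +3 burnt (F count now 3)
Step 6: +3 fires, +3 burnt (F count now 3)
Step 7: +3 fires, +3 burnt (F count now 3)
Step 8: +0 fires, +3 burnt (F count now 0)
Fire out after step 8
Initially T: 19, now '.': 24
Total burnt (originally-T cells now '.'): 18

Answer: 18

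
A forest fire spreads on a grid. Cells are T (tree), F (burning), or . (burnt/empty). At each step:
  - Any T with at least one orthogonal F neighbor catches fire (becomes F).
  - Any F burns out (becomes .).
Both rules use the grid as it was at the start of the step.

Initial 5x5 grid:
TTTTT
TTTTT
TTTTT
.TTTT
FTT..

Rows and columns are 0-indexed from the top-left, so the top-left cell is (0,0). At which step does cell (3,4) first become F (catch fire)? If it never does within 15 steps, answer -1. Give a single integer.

Step 1: cell (3,4)='T' (+1 fires, +1 burnt)
Step 2: cell (3,4)='T' (+2 fires, +1 burnt)
Step 3: cell (3,4)='T' (+2 fires, +2 burnt)
Step 4: cell (3,4)='T' (+4 fires, +2 burnt)
Step 5: cell (3,4)='F' (+5 fires, +4 burnt)
  -> target ignites at step 5
Step 6: cell (3,4)='.' (+4 fires, +5 burnt)
Step 7: cell (3,4)='.' (+2 fires, +4 burnt)
Step 8: cell (3,4)='.' (+1 fires, +2 burnt)
Step 9: cell (3,4)='.' (+0 fires, +1 burnt)
  fire out at step 9

5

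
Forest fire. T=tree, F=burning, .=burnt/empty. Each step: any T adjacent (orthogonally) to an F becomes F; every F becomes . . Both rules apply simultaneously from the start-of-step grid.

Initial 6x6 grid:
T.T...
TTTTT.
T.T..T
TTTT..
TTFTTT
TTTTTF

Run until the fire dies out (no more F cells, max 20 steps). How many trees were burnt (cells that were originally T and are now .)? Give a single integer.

Answer: 23

Derivation:
Step 1: +6 fires, +2 burnt (F count now 6)
Step 2: +7 fires, +6 burnt (F count now 7)
Step 3: +3 fires, +7 burnt (F count now 3)
Step 4: +4 fires, +3 burnt (F count now 4)
Step 5: +2 fires, +4 burnt (F count now 2)
Step 6: +1 fires, +2 burnt (F count now 1)
Step 7: +0 fires, +1 burnt (F count now 0)
Fire out after step 7
Initially T: 24, now '.': 35
Total burnt (originally-T cells now '.'): 23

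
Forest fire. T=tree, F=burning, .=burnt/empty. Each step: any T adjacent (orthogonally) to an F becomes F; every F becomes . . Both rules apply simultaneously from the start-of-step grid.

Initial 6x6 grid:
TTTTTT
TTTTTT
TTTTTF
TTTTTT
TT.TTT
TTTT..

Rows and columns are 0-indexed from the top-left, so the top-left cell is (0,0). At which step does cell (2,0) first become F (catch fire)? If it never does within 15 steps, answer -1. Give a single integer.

Step 1: cell (2,0)='T' (+3 fires, +1 burnt)
Step 2: cell (2,0)='T' (+5 fires, +3 burnt)
Step 3: cell (2,0)='T' (+5 fires, +5 burnt)
Step 4: cell (2,0)='T' (+5 fires, +5 burnt)
Step 5: cell (2,0)='F' (+5 fires, +5 burnt)
  -> target ignites at step 5
Step 6: cell (2,0)='.' (+5 fires, +5 burnt)
Step 7: cell (2,0)='.' (+3 fires, +5 burnt)
Step 8: cell (2,0)='.' (+1 fires, +3 burnt)
Step 9: cell (2,0)='.' (+0 fires, +1 burnt)
  fire out at step 9

5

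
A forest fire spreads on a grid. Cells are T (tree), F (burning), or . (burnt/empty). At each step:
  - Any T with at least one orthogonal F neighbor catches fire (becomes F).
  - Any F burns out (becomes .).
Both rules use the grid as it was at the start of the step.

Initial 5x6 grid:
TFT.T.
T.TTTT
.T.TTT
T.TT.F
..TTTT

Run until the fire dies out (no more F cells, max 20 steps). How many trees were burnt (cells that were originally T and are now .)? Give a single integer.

Answer: 17

Derivation:
Step 1: +4 fires, +2 burnt (F count now 4)
Step 2: +5 fires, +4 burnt (F count now 5)
Step 3: +4 fires, +5 burnt (F count now 4)
Step 4: +3 fires, +4 burnt (F count now 3)
Step 5: +1 fires, +3 burnt (F count now 1)
Step 6: +0 fires, +1 burnt (F count now 0)
Fire out after step 6
Initially T: 19, now '.': 28
Total burnt (originally-T cells now '.'): 17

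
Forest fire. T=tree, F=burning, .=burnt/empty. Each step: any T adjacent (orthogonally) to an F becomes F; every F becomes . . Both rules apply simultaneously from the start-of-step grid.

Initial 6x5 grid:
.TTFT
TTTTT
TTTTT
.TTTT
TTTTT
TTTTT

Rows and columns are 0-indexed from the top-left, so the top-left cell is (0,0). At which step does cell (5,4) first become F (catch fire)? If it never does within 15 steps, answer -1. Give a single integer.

Step 1: cell (5,4)='T' (+3 fires, +1 burnt)
Step 2: cell (5,4)='T' (+4 fires, +3 burnt)
Step 3: cell (5,4)='T' (+4 fires, +4 burnt)
Step 4: cell (5,4)='T' (+5 fires, +4 burnt)
Step 5: cell (5,4)='T' (+5 fires, +5 burnt)
Step 6: cell (5,4)='F' (+3 fires, +5 burnt)
  -> target ignites at step 6
Step 7: cell (5,4)='.' (+2 fires, +3 burnt)
Step 8: cell (5,4)='.' (+1 fires, +2 burnt)
Step 9: cell (5,4)='.' (+0 fires, +1 burnt)
  fire out at step 9

6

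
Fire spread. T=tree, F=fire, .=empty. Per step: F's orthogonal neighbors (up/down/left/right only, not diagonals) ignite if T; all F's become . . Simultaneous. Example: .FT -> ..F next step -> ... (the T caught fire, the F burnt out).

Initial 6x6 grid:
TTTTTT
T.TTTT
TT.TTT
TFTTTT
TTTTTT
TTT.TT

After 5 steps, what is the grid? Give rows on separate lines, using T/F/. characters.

Step 1: 4 trees catch fire, 1 burn out
  TTTTTT
  T.TTTT
  TF.TTT
  F.FTTT
  TFTTTT
  TTT.TT
Step 2: 5 trees catch fire, 4 burn out
  TTTTTT
  T.TTTT
  F..TTT
  ...FTT
  F.FTTT
  TFT.TT
Step 3: 6 trees catch fire, 5 burn out
  TTTTTT
  F.TTTT
  ...FTT
  ....FT
  ...FTT
  F.F.TT
Step 4: 5 trees catch fire, 6 burn out
  FTTTTT
  ..TFTT
  ....FT
  .....F
  ....FT
  ....TT
Step 5: 7 trees catch fire, 5 burn out
  .FTFTT
  ..F.FT
  .....F
  ......
  .....F
  ....FT

.FTFTT
..F.FT
.....F
......
.....F
....FT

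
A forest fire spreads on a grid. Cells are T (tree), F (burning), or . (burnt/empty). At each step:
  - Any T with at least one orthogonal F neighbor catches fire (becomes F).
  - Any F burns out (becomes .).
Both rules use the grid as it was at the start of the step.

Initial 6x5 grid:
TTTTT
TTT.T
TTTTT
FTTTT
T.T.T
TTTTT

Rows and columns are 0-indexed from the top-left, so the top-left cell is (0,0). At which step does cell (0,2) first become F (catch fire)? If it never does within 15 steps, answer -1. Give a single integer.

Step 1: cell (0,2)='T' (+3 fires, +1 burnt)
Step 2: cell (0,2)='T' (+4 fires, +3 burnt)
Step 3: cell (0,2)='T' (+6 fires, +4 burnt)
Step 4: cell (0,2)='T' (+5 fires, +6 burnt)
Step 5: cell (0,2)='F' (+4 fires, +5 burnt)
  -> target ignites at step 5
Step 6: cell (0,2)='.' (+3 fires, +4 burnt)
Step 7: cell (0,2)='.' (+1 fires, +3 burnt)
Step 8: cell (0,2)='.' (+0 fires, +1 burnt)
  fire out at step 8

5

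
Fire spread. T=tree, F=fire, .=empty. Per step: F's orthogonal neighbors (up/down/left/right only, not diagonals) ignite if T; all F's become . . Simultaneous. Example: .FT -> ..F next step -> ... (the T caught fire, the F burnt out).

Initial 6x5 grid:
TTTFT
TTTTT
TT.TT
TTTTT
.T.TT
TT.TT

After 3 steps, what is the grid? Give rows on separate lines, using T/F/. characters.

Step 1: 3 trees catch fire, 1 burn out
  TTF.F
  TTTFT
  TT.TT
  TTTTT
  .T.TT
  TT.TT
Step 2: 4 trees catch fire, 3 burn out
  TF...
  TTF.F
  TT.FT
  TTTTT
  .T.TT
  TT.TT
Step 3: 4 trees catch fire, 4 burn out
  F....
  TF...
  TT..F
  TTTFT
  .T.TT
  TT.TT

F....
TF...
TT..F
TTTFT
.T.TT
TT.TT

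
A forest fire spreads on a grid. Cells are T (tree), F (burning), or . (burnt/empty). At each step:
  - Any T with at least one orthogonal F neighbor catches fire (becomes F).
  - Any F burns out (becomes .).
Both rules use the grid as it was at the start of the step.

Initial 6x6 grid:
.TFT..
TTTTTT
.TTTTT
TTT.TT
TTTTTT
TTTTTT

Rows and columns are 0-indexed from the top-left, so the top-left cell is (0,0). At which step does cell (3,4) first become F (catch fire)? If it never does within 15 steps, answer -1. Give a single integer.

Step 1: cell (3,4)='T' (+3 fires, +1 burnt)
Step 2: cell (3,4)='T' (+3 fires, +3 burnt)
Step 3: cell (3,4)='T' (+5 fires, +3 burnt)
Step 4: cell (3,4)='T' (+4 fires, +5 burnt)
Step 5: cell (3,4)='F' (+6 fires, +4 burnt)
  -> target ignites at step 5
Step 6: cell (3,4)='.' (+5 fires, +6 burnt)
Step 7: cell (3,4)='.' (+3 fires, +5 burnt)
Step 8: cell (3,4)='.' (+1 fires, +3 burnt)
Step 9: cell (3,4)='.' (+0 fires, +1 burnt)
  fire out at step 9

5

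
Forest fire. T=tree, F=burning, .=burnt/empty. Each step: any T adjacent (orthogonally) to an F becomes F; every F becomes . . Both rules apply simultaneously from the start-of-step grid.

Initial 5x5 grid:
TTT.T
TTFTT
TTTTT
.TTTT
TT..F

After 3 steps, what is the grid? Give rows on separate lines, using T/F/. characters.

Step 1: 5 trees catch fire, 2 burn out
  TTF.T
  TF.FT
  TTFTT
  .TTTF
  TT...
Step 2: 8 trees catch fire, 5 burn out
  TF..T
  F...F
  TF.FF
  .TFF.
  TT...
Step 3: 4 trees catch fire, 8 burn out
  F...F
  .....
  F....
  .F...
  TT...

F...F
.....
F....
.F...
TT...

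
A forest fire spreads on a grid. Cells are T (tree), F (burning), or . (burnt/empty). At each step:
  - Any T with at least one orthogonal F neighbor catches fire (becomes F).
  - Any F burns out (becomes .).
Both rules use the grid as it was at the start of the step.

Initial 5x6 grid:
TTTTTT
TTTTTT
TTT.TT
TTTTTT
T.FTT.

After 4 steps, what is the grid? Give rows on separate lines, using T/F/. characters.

Step 1: 2 trees catch fire, 1 burn out
  TTTTTT
  TTTTTT
  TTT.TT
  TTFTTT
  T..FT.
Step 2: 4 trees catch fire, 2 burn out
  TTTTTT
  TTTTTT
  TTF.TT
  TF.FTT
  T...F.
Step 3: 4 trees catch fire, 4 burn out
  TTTTTT
  TTFTTT
  TF..TT
  F...FT
  T.....
Step 4: 7 trees catch fire, 4 burn out
  TTFTTT
  TF.FTT
  F...FT
  .....F
  F.....

TTFTTT
TF.FTT
F...FT
.....F
F.....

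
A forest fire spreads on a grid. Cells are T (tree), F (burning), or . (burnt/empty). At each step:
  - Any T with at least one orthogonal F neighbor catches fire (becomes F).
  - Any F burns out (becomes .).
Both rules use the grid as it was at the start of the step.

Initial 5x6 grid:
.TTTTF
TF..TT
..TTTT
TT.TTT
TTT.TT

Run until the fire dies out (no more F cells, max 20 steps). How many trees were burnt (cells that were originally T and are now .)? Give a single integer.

Step 1: +4 fires, +2 burnt (F count now 4)
Step 2: +4 fires, +4 burnt (F count now 4)
Step 3: +2 fires, +4 burnt (F count now 2)
Step 4: +3 fires, +2 burnt (F count now 3)
Step 5: +3 fires, +3 burnt (F count now 3)
Step 6: +0 fires, +3 burnt (F count now 0)
Fire out after step 6
Initially T: 21, now '.': 25
Total burnt (originally-T cells now '.'): 16

Answer: 16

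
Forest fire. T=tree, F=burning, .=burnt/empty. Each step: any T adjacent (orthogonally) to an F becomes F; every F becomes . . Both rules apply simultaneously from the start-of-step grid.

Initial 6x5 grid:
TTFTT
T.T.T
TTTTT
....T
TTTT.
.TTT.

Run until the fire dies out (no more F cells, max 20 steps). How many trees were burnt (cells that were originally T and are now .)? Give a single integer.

Step 1: +3 fires, +1 burnt (F count now 3)
Step 2: +3 fires, +3 burnt (F count now 3)
Step 3: +4 fires, +3 burnt (F count now 4)
Step 4: +2 fires, +4 burnt (F count now 2)
Step 5: +1 fires, +2 burnt (F count now 1)
Step 6: +0 fires, +1 burnt (F count now 0)
Fire out after step 6
Initially T: 20, now '.': 23
Total burnt (originally-T cells now '.'): 13

Answer: 13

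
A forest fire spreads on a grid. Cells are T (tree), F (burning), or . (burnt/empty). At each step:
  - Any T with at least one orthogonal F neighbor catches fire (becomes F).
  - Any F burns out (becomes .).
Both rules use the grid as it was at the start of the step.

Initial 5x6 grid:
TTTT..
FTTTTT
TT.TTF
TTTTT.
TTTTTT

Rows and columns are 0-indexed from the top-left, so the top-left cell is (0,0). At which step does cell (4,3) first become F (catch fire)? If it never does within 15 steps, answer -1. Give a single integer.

Step 1: cell (4,3)='T' (+5 fires, +2 burnt)
Step 2: cell (4,3)='T' (+7 fires, +5 burnt)
Step 3: cell (4,3)='T' (+6 fires, +7 burnt)
Step 4: cell (4,3)='F' (+5 fires, +6 burnt)
  -> target ignites at step 4
Step 5: cell (4,3)='.' (+1 fires, +5 burnt)
Step 6: cell (4,3)='.' (+0 fires, +1 burnt)
  fire out at step 6

4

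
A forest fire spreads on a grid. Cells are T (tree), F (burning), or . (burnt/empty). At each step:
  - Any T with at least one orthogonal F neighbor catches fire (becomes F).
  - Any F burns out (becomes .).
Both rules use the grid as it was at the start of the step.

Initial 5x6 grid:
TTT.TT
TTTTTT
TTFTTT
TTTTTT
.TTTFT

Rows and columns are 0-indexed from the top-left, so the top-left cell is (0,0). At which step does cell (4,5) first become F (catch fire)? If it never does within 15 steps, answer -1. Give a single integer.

Step 1: cell (4,5)='F' (+7 fires, +2 burnt)
  -> target ignites at step 1
Step 2: cell (4,5)='.' (+9 fires, +7 burnt)
Step 3: cell (4,5)='.' (+6 fires, +9 burnt)
Step 4: cell (4,5)='.' (+3 fires, +6 burnt)
Step 5: cell (4,5)='.' (+1 fires, +3 burnt)
Step 6: cell (4,5)='.' (+0 fires, +1 burnt)
  fire out at step 6

1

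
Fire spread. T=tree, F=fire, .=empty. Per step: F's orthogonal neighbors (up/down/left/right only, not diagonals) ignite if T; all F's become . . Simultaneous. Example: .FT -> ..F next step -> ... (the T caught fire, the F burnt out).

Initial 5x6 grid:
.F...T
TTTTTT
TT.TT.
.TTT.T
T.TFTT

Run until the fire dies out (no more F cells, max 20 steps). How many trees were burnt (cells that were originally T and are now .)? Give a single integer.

Answer: 18

Derivation:
Step 1: +4 fires, +2 burnt (F count now 4)
Step 2: +6 fires, +4 burnt (F count now 6)
Step 3: +5 fires, +6 burnt (F count now 5)
Step 4: +1 fires, +5 burnt (F count now 1)
Step 5: +1 fires, +1 burnt (F count now 1)
Step 6: +1 fires, +1 burnt (F count now 1)
Step 7: +0 fires, +1 burnt (F count now 0)
Fire out after step 7
Initially T: 19, now '.': 29
Total burnt (originally-T cells now '.'): 18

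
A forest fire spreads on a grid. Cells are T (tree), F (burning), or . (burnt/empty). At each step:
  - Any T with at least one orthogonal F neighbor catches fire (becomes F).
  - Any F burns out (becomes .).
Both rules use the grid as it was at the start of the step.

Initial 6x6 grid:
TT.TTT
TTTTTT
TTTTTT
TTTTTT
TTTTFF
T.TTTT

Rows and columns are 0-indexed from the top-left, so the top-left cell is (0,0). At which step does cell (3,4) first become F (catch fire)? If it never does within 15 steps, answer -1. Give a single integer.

Step 1: cell (3,4)='F' (+5 fires, +2 burnt)
  -> target ignites at step 1
Step 2: cell (3,4)='.' (+5 fires, +5 burnt)
Step 3: cell (3,4)='.' (+6 fires, +5 burnt)
Step 4: cell (3,4)='.' (+6 fires, +6 burnt)
Step 5: cell (3,4)='.' (+5 fires, +6 burnt)
Step 6: cell (3,4)='.' (+2 fires, +5 burnt)
Step 7: cell (3,4)='.' (+2 fires, +2 burnt)
Step 8: cell (3,4)='.' (+1 fires, +2 burnt)
Step 9: cell (3,4)='.' (+0 fires, +1 burnt)
  fire out at step 9

1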